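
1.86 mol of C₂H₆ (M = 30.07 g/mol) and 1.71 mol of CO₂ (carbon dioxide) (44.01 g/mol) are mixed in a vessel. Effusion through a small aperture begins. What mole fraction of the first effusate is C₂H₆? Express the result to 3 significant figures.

0.568

Effusion rate of each component ∝ n_i/√M_i (partial pressure × 1/√M).
So x_C₂H₆ in the escaping gas = (n_C₂H₆/√M_C₂H₆) / Σ(n_i/√M_i)
= (1.86/√30.07) / (1.86/√30.07 + 1.71/√44.01) = 0.3392/(0.3392 + 0.2578) = 0.568.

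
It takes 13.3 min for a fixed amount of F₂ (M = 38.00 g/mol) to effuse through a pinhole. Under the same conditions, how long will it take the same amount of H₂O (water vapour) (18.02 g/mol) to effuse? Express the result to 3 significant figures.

Graham's law gives t_H₂O/t_F₂ = √(M_H₂O/M_F₂) = √(18.02/38.00) = √0.4742 = 0.6886.
So the time for H₂O is 13.3 × 0.6886 = 9.16 min.

9.16 min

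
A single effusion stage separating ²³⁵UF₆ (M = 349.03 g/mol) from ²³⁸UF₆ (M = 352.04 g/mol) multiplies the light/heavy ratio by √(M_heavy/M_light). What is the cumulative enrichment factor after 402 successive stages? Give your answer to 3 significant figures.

Each stage multiplies the ratio by α = √(352.04/349.03), so after 402 stages the overall factor is α^402 = (352.04/349.03)^(402/2).
= 1.00862^201 = 5.62.

5.62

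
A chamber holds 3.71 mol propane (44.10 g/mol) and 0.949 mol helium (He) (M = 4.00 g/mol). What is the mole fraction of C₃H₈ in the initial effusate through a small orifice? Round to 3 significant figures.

0.541

Effusion rate of each component ∝ n_i/√M_i (partial pressure × 1/√M).
So x_C₃H₈ in the escaping gas = (n_C₃H₈/√M_C₃H₈) / Σ(n_i/√M_i)
= (3.71/√44.10) / (3.71/√44.10 + 0.949/√4.00) = 0.5587/(0.5587 + 0.4745) = 0.541.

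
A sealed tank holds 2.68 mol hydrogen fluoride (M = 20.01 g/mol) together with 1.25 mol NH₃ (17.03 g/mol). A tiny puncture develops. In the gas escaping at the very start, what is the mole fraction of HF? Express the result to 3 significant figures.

Each component's effusion rate ∝ (its partial pressure)·(1/√M) ∝ n_i/√M_i.
So x_HF in the escaping gas = (n_HF/√M_HF) / Σ(n_i/√M_i)
= (2.68/√20.01) / (2.68/√20.01 + 1.25/√17.03) = 0.5991/(0.5991 + 0.3029) = 0.664.

0.664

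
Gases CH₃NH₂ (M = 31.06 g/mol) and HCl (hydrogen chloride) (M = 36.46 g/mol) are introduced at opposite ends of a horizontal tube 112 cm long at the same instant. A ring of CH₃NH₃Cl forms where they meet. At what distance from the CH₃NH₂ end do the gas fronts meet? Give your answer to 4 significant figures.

Distances travelled in equal time are proportional to diffusion rates, so d_CH₃NH₂/d_HCl = √(M_HCl/M_CH₃NH₂) = √(36.46/31.06) = 1.083.
With d_CH₃NH₂ + d_HCl = 112 cm, d_HCl = 112/(1 + 1.083) = 53.76 cm.
d_CH₃NH₂ = 112 − 53.76 = 58.24 cm.

58.24 cm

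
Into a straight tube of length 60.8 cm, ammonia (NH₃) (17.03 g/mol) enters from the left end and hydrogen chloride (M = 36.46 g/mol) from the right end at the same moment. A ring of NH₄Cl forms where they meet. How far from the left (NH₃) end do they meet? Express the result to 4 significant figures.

36.12 cm

Graham's law gives d_NH₃/d_HCl = rate_NH₃/rate_HCl = √(M_HCl/M_NH₃) = √(36.46/17.03) = 1.463.
With d_NH₃ + d_HCl = 60.8 cm, d_HCl = 60.8/(1 + 1.463) = 24.68 cm.
d_NH₃ = 60.8 − 24.68 = 36.12 cm.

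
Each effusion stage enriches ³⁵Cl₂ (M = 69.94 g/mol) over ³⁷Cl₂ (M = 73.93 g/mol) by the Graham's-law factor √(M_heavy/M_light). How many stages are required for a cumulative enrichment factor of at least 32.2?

126

Single-stage factor α = √(73.93/69.94), so ln α = ½ ln(1.05705) = 0.02774.
Need α^N ≥ 32.2 ⇒ N ≥ ln(32.2) / ln α = 3.472 / 0.02774 = 125.16.
So at least 126 stages are needed.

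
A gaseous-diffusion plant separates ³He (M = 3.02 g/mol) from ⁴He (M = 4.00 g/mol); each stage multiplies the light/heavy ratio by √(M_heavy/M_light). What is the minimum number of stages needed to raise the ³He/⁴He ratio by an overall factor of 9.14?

Per stage α = (4.00/3.02)^(1/2) = 1.32450^0.5, giving ln α = 0.1405.
Need α^N ≥ 9.14 ⇒ N ≥ ln(9.14) / ln α = 2.213 / 0.1405 = 15.75.
So at least 16 stages are needed.

16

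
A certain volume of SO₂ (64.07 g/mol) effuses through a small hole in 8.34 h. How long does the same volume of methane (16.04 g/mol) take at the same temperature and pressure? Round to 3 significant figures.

Graham's law gives t_CH₄/t_SO₂ = √(M_CH₄/M_SO₂) = √(16.04/64.07) = √0.2504 = 0.5004.
So the time for CH₄ is 8.34 × 0.5004 = 4.17 h.

4.17 h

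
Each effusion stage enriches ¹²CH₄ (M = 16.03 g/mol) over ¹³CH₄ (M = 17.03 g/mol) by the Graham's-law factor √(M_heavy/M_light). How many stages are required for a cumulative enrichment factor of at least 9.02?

Per stage α = (17.03/16.03)^(1/2) = 1.06238^0.5, giving ln α = 0.03026.
Need α^N ≥ 9.02 ⇒ N ≥ ln(9.02) / ln α = 2.199 / 0.03026 = 72.69.
Rounding up, N = 73 stages.

73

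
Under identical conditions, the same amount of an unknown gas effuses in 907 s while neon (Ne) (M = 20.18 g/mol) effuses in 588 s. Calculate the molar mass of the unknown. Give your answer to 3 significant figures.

48.0 g/mol

Graham's law gives t_X/t_Ne = √(M_X/M_Ne).
907/588 = 1.543 = √(M_X/20.18)
M_X = 20.18 × 1.543² = 20.18 × 2.379 = 48.0 g/mol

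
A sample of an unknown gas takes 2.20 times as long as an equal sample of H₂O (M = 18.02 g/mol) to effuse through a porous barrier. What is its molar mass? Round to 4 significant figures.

Graham's law gives t_X/t_H₂O = √(M_X/M_H₂O).
2.20 = √(M_X/18.02)
M_X = 18.02 × 2.20² = 18.02 × 4.840 = 87.22 g/mol

87.22 g/mol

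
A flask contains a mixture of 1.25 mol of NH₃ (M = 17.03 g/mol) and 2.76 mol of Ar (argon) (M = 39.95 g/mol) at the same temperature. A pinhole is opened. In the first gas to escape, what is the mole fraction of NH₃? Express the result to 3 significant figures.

0.410

Each component's effusion rate ∝ (its partial pressure)·(1/√M) ∝ n_i/√M_i.
So x_NH₃ in the escaping gas = (n_NH₃/√M_NH₃) / Σ(n_i/√M_i)
= (1.25/√17.03) / (1.25/√17.03 + 2.76/√39.95) = 0.3029/(0.3029 + 0.4367) = 0.410.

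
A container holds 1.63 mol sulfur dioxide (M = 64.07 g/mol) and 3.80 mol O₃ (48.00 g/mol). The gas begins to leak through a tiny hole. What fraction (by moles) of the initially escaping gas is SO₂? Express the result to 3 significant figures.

The effusion rate of species i is ∝ p_i/√M_i ∝ n_i/√M_i.
x_SO₂(eff) = (n_SO₂/√M_SO₂) / (n_SO₂/√M_SO₂ + n_O₃/√M_O₃)
= (1.63/√64.07) / (1.63/√64.07 + 3.80/√48.00) = 0.2036/(0.2036 + 0.5485) = 0.271.

0.271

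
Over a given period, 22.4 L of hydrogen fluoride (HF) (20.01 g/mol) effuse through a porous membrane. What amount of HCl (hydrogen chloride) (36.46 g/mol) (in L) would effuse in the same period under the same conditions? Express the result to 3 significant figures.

Since effusion rate ∝ 1/√M, rate_HCl/rate_HF = √(M_HF/M_HCl) = √(20.01/36.46) = √0.5488 = 0.7408.
So the volume for HCl is 22.4 × 0.7408 = 16.6 L.

16.6 L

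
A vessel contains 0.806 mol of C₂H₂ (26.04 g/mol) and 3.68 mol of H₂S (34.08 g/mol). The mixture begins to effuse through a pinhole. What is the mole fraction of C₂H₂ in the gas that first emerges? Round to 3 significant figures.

0.200

Effusion rate of each component ∝ n_i/√M_i (partial pressure × 1/√M).
x_C₂H₂(eff) = (n_C₂H₂/√M_C₂H₂) / (n_C₂H₂/√M_C₂H₂ + n_H₂S/√M_H₂S)
= (0.806/√26.04) / (0.806/√26.04 + 3.68/√34.08) = 0.1579/(0.1579 + 0.6304) = 0.200.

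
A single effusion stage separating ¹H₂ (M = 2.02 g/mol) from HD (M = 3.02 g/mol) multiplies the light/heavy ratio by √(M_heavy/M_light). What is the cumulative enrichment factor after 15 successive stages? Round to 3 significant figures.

20.4

Overall factor = α^15 with α = √(3.02/2.02), i.e. (3.02/2.02)^(15/2).
= 1.49505^(15/2) = 20.4.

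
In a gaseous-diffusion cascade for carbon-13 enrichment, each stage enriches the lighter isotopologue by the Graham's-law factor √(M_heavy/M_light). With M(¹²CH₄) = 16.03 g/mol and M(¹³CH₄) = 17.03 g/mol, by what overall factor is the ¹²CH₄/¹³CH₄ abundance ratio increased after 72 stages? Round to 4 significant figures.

8.833

The single-stage factor is √(M_heavy/M_light), so 72 stages give [√(17.03/16.03)]^72 = (17.03/16.03)^(72/2).
= 1.06238^36 = 8.833.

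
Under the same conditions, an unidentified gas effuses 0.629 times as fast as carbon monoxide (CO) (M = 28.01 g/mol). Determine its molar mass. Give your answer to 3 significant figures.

Using Graham's law: rate_X/rate_CO = √(M_CO/M_X).
0.629 = √(28.01/M_X)
M_X = 28.01 / 0.629² = 28.01 / 0.3956 = 70.8 g/mol

70.8 g/mol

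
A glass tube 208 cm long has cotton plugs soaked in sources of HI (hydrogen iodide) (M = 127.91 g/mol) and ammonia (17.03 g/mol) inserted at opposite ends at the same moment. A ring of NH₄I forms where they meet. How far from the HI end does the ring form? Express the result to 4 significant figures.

In equal time, each gas travels a distance ∝ its rate ∝ 1/√M, so d_HI/d_NH₃ = √(M_NH₃/M_HI) = √(17.03/127.91) = 0.3649.
With d_HI + d_NH₃ = 208 cm, d_NH₃ = 208/(1 + 0.3649) = 152.4 cm.
d_HI = 208 − 152.4 = 55.61 cm.

55.61 cm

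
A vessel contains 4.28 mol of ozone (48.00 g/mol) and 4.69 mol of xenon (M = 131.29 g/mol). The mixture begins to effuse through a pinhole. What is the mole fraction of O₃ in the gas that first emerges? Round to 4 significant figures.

0.6015

Each component's effusion rate ∝ (its partial pressure)·(1/√M) ∝ n_i/√M_i.
x_O₃(eff) = (n_O₃/√M_O₃) / (n_O₃/√M_O₃ + n_Xe/√M_Xe)
= (4.28/√48.00) / (4.28/√48.00 + 4.69/√131.29) = 0.6178/(0.6178 + 0.4093) = 0.6015.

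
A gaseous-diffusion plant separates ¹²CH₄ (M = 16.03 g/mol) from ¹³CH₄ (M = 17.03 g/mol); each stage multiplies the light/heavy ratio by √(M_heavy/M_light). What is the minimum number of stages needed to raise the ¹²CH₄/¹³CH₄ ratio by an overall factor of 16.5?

93

With α = √(17.03/16.03) per stage, ln α = ½ ln(1.06238) = 0.03026.
Need α^N ≥ 16.5 ⇒ N ≥ ln(16.5) / ln α = 2.803 / 0.03026 = 92.65.
So at least 93 stages are needed.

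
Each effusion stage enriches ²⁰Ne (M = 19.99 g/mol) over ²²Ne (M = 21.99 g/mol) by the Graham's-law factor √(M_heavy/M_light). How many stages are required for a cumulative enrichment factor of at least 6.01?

Single-stage factor α = √(21.99/19.99), so ln α = ½ ln(1.10005) = 0.04768.
Need α^N ≥ 6.01 ⇒ N ≥ ln(6.01) / ln α = 1.793 / 0.04768 = 37.62.
Minimum whole number of stages: N = 38.

38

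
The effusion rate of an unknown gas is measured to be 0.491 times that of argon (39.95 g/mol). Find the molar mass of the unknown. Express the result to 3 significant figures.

166 g/mol

From Graham's law, rate_X/rate_Ar = √(M_Ar/M_X).
0.491 = √(39.95/M_X)
M_X = 39.95 / 0.491² = 39.95 / 0.2411 = 166 g/mol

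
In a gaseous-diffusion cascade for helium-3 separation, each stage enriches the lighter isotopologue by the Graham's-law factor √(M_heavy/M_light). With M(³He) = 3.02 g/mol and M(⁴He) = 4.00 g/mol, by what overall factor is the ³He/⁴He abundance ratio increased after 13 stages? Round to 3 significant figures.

6.21

Overall factor = α^13 with α = √(4.00/3.02), i.e. (4.00/3.02)^(13/2).
= 1.32450^(13/2) = 6.21.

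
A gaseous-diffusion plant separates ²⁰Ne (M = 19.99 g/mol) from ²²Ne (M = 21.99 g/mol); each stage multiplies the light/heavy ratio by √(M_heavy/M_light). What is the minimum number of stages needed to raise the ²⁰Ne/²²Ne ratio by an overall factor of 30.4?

72

Per stage α = (21.99/19.99)^(1/2) = 1.10005^0.5, giving ln α = 0.04768.
Need α^N ≥ 30.4 ⇒ N ≥ ln(30.4) / ln α = 3.414 / 0.04768 = 71.61.
Minimum whole number of stages: N = 72.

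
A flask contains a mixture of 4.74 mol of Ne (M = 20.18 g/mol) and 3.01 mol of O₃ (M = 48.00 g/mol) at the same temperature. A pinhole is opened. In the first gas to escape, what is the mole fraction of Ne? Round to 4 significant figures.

0.7083

Each component's effusion rate ∝ (its partial pressure)·(1/√M) ∝ n_i/√M_i.
So x_Ne in the escaping gas = (n_Ne/√M_Ne) / Σ(n_i/√M_i)
= (4.74/√20.18) / (4.74/√20.18 + 3.01/√48.00) = 1.055/(1.055 + 0.4345) = 0.7083.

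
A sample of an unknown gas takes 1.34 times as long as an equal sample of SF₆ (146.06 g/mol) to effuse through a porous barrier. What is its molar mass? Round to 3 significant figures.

262 g/mol

By Graham's law, t_X/t_SF₆ = √(M_X/M_SF₆).
1.34 = √(M_X/146.06)
M_X = 146.06 × 1.34² = 146.06 × 1.796 = 262 g/mol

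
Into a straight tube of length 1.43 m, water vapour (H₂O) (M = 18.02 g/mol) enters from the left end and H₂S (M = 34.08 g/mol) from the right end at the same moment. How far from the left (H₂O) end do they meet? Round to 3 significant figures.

Graham's law gives d_H₂O/d_H₂S = rate_H₂O/rate_H₂S = √(M_H₂S/M_H₂O) = √(34.08/18.02) = 1.375.
With d_H₂O + d_H₂S = 1.43 m, d_H₂S = 1.43/(1 + 1.375) = 0.6020 m.
d_H₂O = 1.43 − 0.6020 = 0.828 m.

0.828 m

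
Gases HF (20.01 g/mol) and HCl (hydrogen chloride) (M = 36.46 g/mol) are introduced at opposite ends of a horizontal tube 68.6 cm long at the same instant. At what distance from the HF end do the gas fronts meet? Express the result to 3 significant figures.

In equal time, each gas travels a distance ∝ its rate ∝ 1/√M, so d_HF/d_HCl = √(M_HCl/M_HF) = √(36.46/20.01) = 1.350.
With d_HF + d_HCl = 68.6 cm, d_HCl = 68.6/(1 + 1.350) = 29.19 cm.
d_HF = 68.6 − 29.19 = 39.4 cm.

39.4 cm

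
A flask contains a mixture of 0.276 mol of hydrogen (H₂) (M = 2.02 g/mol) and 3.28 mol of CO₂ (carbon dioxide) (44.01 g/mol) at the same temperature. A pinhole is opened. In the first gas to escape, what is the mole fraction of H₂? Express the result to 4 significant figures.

0.2820

Effusion rate of each component ∝ n_i/√M_i (partial pressure × 1/√M).
So x_H₂ in the escaping gas = (n_H₂/√M_H₂) / Σ(n_i/√M_i)
= (0.276/√2.02) / (0.276/√2.02 + 3.28/√44.01) = 0.1942/(0.1942 + 0.4944) = 0.2820.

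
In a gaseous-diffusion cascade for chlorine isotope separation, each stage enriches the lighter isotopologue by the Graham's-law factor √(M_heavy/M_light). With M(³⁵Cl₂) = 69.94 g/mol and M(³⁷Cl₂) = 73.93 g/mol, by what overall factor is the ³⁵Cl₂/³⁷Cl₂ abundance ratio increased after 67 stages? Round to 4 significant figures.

6.415

The single-stage factor is √(M_heavy/M_light), so 67 stages give [√(73.93/69.94)]^67 = (73.93/69.94)^(67/2).
= 1.05705^(67/2) = 6.415.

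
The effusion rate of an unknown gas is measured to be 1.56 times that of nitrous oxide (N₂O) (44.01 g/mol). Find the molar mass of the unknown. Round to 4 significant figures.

By Graham's law, rate_X/rate_N₂O = √(M_N₂O/M_X).
1.56 = √(44.01/M_X)
M_X = 44.01 / 1.56² = 44.01 / 2.434 = 18.08 g/mol

18.08 g/mol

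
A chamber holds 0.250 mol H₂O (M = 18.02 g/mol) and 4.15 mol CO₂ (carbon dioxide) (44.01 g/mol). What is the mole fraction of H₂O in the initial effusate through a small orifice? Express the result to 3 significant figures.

Each component's effusion rate ∝ (its partial pressure)·(1/√M) ∝ n_i/√M_i.
x_H₂O(eff) = (n_H₂O/√M_H₂O) / (n_H₂O/√M_H₂O + n_CO₂/√M_CO₂)
= (0.250/√18.02) / (0.250/√18.02 + 4.15/√44.01) = 0.05889/(0.05889 + 0.6256) = 0.0860.

0.0860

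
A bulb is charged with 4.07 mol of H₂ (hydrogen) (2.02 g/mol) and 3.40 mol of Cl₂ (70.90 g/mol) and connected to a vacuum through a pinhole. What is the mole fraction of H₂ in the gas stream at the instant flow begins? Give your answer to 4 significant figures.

Each component's effusion rate ∝ (its partial pressure)·(1/√M) ∝ n_i/√M_i.
x_H₂(eff) = (n_H₂/√M_H₂) / (n_H₂/√M_H₂ + n_Cl₂/√M_Cl₂)
= (4.07/√2.02) / (4.07/√2.02 + 3.40/√70.90) = 2.864/(2.864 + 0.4038) = 0.8764.

0.8764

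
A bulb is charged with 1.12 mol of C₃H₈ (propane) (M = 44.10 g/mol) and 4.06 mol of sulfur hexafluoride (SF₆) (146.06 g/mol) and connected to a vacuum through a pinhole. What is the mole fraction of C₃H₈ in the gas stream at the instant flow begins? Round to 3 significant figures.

Rate_i ∝ x_i/√M_i (Graham's law weighted by mole fraction), so the effusate composition follows n_i/√M_i.
Mole fraction of C₃H₈ in the effusate = (n_C₃H₈/√M_C₃H₈) / (n_C₃H₈/√M_C₃H₈ + n_SF₆/√M_SF₆)
= (1.12/√44.10) / (1.12/√44.10 + 4.06/√146.06) = 0.1687/(0.1687 + 0.3359) = 0.334.

0.334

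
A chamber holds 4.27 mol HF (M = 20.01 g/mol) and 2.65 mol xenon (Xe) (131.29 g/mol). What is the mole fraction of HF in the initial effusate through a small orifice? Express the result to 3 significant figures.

Each component's effusion rate ∝ (its partial pressure)·(1/√M) ∝ n_i/√M_i.
Mole fraction of HF in the effusate = (n_HF/√M_HF) / (n_HF/√M_HF + n_Xe/√M_Xe)
= (4.27/√20.01) / (4.27/√20.01 + 2.65/√131.29) = 0.9546/(0.9546 + 0.2313) = 0.805.

0.805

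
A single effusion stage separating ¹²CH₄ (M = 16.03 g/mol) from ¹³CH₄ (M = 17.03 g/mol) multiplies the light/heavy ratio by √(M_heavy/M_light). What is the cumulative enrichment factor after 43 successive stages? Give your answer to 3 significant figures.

The single-stage factor is √(M_heavy/M_light), so 43 stages give [√(17.03/16.03)]^43 = (17.03/16.03)^(43/2).
= 1.06238^(43/2) = 3.67.

3.67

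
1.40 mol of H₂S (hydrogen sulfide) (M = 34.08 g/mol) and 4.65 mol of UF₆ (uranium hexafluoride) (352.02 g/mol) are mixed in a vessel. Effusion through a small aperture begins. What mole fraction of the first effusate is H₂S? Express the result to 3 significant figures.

Effusion rate of each component ∝ n_i/√M_i (partial pressure × 1/√M).
Mole fraction of H₂S in the effusate = (n_H₂S/√M_H₂S) / (n_H₂S/√M_H₂S + n_UF₆/√M_UF₆)
= (1.40/√34.08) / (1.40/√34.08 + 4.65/√352.02) = 0.2398/(0.2398 + 0.2478) = 0.492.

0.492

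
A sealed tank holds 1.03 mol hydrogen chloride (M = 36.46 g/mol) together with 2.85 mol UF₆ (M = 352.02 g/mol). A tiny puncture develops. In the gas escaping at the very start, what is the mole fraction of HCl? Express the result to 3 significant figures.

The effusion rate of species i is ∝ p_i/√M_i ∝ n_i/√M_i.
So x_HCl in the escaping gas = (n_HCl/√M_HCl) / Σ(n_i/√M_i)
= (1.03/√36.46) / (1.03/√36.46 + 2.85/√352.02) = 0.1706/(0.1706 + 0.1519) = 0.529.

0.529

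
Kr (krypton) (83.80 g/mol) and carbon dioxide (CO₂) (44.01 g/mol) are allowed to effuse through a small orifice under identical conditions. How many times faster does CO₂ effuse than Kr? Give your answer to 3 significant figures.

Using Graham's law: rate_CO₂/rate_Kr = √(M_Kr/M_CO₂) = √(83.80/44.01) = √1.904 = 1.38.

1.38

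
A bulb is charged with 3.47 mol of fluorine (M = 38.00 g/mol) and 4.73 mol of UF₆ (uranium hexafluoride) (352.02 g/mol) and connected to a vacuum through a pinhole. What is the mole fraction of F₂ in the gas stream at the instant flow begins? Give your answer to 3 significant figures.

Effusion rate of each component ∝ n_i/√M_i (partial pressure × 1/√M).
x_F₂(eff) = (n_F₂/√M_F₂) / (n_F₂/√M_F₂ + n_UF₆/√M_UF₆)
= (3.47/√38.00) / (3.47/√38.00 + 4.73/√352.02) = 0.5629/(0.5629 + 0.2521) = 0.691.

0.691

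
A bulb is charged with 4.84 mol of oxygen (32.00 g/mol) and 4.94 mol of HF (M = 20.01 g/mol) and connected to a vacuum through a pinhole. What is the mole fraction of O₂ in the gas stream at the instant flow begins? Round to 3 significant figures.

0.437

The effusion rate of species i is ∝ p_i/√M_i ∝ n_i/√M_i.
x_O₂(eff) = (n_O₂/√M_O₂) / (n_O₂/√M_O₂ + n_HF/√M_HF)
= (4.84/√32.00) / (4.84/√32.00 + 4.94/√20.01) = 0.8556/(0.8556 + 1.104) = 0.437.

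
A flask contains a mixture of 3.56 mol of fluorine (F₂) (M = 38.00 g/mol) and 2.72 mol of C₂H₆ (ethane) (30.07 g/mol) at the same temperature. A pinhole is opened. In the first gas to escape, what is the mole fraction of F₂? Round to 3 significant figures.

0.538

Rate_i ∝ x_i/√M_i (Graham's law weighted by mole fraction), so the effusate composition follows n_i/√M_i.
So x_F₂ in the escaping gas = (n_F₂/√M_F₂) / Σ(n_i/√M_i)
= (3.56/√38.00) / (3.56/√38.00 + 2.72/√30.07) = 0.5775/(0.5775 + 0.4960) = 0.538.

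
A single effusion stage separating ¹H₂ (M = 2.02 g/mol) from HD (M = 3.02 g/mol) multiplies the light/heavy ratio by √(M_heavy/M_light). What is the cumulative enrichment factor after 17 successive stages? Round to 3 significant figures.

Each stage multiplies the ratio by α = √(3.02/2.02), so after 17 stages the overall factor is α^17 = (3.02/2.02)^(17/2).
= 1.49505^(17/2) = 30.5.

30.5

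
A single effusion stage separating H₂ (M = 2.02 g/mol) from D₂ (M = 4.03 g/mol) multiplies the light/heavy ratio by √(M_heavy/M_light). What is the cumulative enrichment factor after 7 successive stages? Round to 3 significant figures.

11.2

The single-stage factor is √(M_heavy/M_light), so 7 stages give [√(4.03/2.02)]^7 = (4.03/2.02)^(7/2).
= 1.99505^(7/2) = 11.2.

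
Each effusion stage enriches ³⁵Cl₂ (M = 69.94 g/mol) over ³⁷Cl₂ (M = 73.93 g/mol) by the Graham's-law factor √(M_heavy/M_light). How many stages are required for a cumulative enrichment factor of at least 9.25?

81

With α = √(73.93/69.94) per stage, ln α = ½ ln(1.05705) = 0.02774.
Need α^N ≥ 9.25 ⇒ N ≥ ln(9.25) / ln α = 2.225 / 0.02774 = 80.19.
So at least 81 stages are needed.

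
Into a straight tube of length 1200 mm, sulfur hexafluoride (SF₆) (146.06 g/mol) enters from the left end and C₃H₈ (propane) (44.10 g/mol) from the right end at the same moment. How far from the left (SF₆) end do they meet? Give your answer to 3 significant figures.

426 mm

Distances travelled in equal time are proportional to diffusion rates, so d_SF₆/d_C₃H₈ = √(M_C₃H₈/M_SF₆) = √(44.10/146.06) = 0.5495.
With d_SF₆ + d_C₃H₈ = 1200 mm, d_C₃H₈ = 1200/(1 + 0.5495) = 774.5 mm.
d_SF₆ = 1200 − 774.5 = 426 mm.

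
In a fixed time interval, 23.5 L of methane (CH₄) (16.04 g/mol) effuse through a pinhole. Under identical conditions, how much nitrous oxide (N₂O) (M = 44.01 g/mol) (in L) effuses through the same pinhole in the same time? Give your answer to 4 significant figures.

14.19 L

By Graham's law, rate_N₂O/rate_CH₄ = √(M_CH₄/M_N₂O) = √(16.04/44.01) = √0.3645 = 0.6037.
So the volume for N₂O is 23.5 × 0.6037 = 14.19 L.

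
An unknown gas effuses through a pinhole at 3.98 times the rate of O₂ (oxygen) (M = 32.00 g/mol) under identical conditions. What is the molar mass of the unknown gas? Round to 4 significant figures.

2.020 g/mol

Since effusion rate ∝ 1/√M, rate_X/rate_O₂ = √(M_O₂/M_X).
3.98 = √(32.00/M_X)
M_X = 32.00 / 3.98² = 32.00 / 15.84 = 2.020 g/mol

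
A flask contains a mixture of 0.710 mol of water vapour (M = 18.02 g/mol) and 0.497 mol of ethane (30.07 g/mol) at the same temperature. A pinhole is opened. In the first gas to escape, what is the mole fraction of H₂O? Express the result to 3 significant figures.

0.649

Effusion rate of each component ∝ n_i/√M_i (partial pressure × 1/√M).
Mole fraction of H₂O in the effusate = (n_H₂O/√M_H₂O) / (n_H₂O/√M_H₂O + n_C₂H₆/√M_C₂H₆)
= (0.710/√18.02) / (0.710/√18.02 + 0.497/√30.07) = 0.1673/(0.1673 + 0.09063) = 0.649.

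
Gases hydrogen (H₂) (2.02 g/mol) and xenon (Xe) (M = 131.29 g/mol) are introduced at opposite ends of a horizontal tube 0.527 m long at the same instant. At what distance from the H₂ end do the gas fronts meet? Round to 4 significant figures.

0.4688 m

The fronts meet when d_H₂ + d_Xe = L with d_H₂/d_Xe = √(M_Xe/M_H₂) (Graham's law). Here √(M_Xe/M_H₂) = √(131.29/2.02) = 8.062.
With d_H₂ + d_Xe = 0.527 m, d_Xe = 0.527/(1 + 8.062) = 0.05816 m.
d_H₂ = 0.527 − 0.05816 = 0.4688 m.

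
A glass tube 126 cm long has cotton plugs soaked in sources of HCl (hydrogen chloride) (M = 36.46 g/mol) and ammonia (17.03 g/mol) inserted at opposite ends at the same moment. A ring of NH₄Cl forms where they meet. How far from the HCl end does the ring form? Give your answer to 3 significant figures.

Distances travelled in equal time are proportional to diffusion rates, so d_HCl/d_NH₃ = √(M_NH₃/M_HCl) = √(17.03/36.46) = 0.6834.
With d_HCl + d_NH₃ = 126 cm, d_NH₃ = 126/(1 + 0.6834) = 74.85 cm.
d_HCl = 126 − 74.85 = 51.2 cm.

51.2 cm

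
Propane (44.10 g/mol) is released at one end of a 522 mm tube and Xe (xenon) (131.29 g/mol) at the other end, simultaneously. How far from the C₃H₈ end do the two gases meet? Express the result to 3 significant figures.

330 mm

The fronts meet when d_C₃H₈ + d_Xe = L with d_C₃H₈/d_Xe = √(M_Xe/M_C₃H₈) (Graham's law). Here √(M_Xe/M_C₃H₈) = √(131.29/44.10) = 1.725.
With d_C₃H₈ + d_Xe = 522 mm, d_Xe = 522/(1 + 1.725) = 191.5 mm.
d_C₃H₈ = 522 − 191.5 = 330 mm.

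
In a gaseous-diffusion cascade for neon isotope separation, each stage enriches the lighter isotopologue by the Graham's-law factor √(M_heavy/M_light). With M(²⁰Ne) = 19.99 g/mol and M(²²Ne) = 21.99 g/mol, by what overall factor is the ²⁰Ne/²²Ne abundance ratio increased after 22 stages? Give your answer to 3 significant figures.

2.85

Each stage multiplies the ratio by α = √(21.99/19.99), so after 22 stages the overall factor is α^22 = (21.99/19.99)^(22/2).
= 1.10005^11 = 2.85.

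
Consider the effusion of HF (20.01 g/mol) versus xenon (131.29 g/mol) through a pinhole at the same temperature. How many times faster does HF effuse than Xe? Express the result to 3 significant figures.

Using Graham's law: rate_HF/rate_Xe = √(M_Xe/M_HF) = √(131.29/20.01) = √6.561 = 2.56.

2.56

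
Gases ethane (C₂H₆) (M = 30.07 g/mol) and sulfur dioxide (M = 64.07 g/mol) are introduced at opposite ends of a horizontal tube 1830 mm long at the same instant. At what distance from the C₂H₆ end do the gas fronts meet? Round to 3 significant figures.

Distances travelled in equal time are proportional to diffusion rates, so d_C₂H₆/d_SO₂ = √(M_SO₂/M_C₂H₆) = √(64.07/30.07) = 1.460.
With d_C₂H₆ + d_SO₂ = 1830 mm, d_SO₂ = 1830/(1 + 1.460) = 744.0 mm.
d_C₂H₆ = 1830 − 744.0 = 1090 mm.

1090 mm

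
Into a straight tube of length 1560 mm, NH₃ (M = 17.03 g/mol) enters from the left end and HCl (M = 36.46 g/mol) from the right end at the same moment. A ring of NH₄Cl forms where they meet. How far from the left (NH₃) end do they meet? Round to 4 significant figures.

In equal time, each gas travels a distance ∝ its rate ∝ 1/√M, so d_NH₃/d_HCl = √(M_HCl/M_NH₃) = √(36.46/17.03) = 1.463.
With d_NH₃ + d_HCl = 1560 mm, d_HCl = 1560/(1 + 1.463) = 633.3 mm.
d_NH₃ = 1560 − 633.3 = 926.7 mm.

926.7 mm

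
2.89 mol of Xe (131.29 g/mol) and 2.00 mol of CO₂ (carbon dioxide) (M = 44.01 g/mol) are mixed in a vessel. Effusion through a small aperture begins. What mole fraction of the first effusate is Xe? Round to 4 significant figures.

0.4555

Rate_i ∝ x_i/√M_i (Graham's law weighted by mole fraction), so the effusate composition follows n_i/√M_i.
x_Xe(eff) = (n_Xe/√M_Xe) / (n_Xe/√M_Xe + n_CO₂/√M_CO₂)
= (2.89/√131.29) / (2.89/√131.29 + 2.00/√44.01) = 0.2522/(0.2522 + 0.3015) = 0.4555.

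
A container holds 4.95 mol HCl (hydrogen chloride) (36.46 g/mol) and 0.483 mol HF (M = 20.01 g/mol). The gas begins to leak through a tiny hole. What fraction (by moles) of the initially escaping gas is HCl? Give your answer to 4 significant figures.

Rate_i ∝ x_i/√M_i (Graham's law weighted by mole fraction), so the effusate composition follows n_i/√M_i.
Mole fraction of HCl in the effusate = (n_HCl/√M_HCl) / (n_HCl/√M_HCl + n_HF/√M_HF)
= (4.95/√36.46) / (4.95/√36.46 + 0.483/√20.01) = 0.8198/(0.8198 + 0.1080) = 0.8836.

0.8836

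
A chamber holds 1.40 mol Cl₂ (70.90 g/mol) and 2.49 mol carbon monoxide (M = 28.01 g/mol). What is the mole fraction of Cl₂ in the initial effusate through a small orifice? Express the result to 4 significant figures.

The effusion rate of species i is ∝ p_i/√M_i ∝ n_i/√M_i.
Mole fraction of Cl₂ in the effusate = (n_Cl₂/√M_Cl₂) / (n_Cl₂/√M_Cl₂ + n_CO/√M_CO)
= (1.40/√70.90) / (1.40/√70.90 + 2.49/√28.01) = 0.1663/(0.1663 + 0.4705) = 0.2611.

0.2611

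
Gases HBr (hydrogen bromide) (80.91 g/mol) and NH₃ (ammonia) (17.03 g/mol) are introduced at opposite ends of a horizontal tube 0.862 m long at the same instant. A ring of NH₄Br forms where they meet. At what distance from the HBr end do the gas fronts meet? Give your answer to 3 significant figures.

In equal time, each gas travels a distance ∝ its rate ∝ 1/√M, so d_HBr/d_NH₃ = √(M_NH₃/M_HBr) = √(17.03/80.91) = 0.4588.
With d_HBr + d_NH₃ = 0.862 m, d_NH₃ = 0.862/(1 + 0.4588) = 0.5909 m.
d_HBr = 0.862 − 0.5909 = 0.271 m.

0.271 m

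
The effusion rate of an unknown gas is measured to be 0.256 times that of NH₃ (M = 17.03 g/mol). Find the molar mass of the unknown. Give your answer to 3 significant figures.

260 g/mol

Using Graham's law: rate_X/rate_NH₃ = √(M_NH₃/M_X).
0.256 = √(17.03/M_X)
M_X = 17.03 / 0.256² = 17.03 / 0.06554 = 260 g/mol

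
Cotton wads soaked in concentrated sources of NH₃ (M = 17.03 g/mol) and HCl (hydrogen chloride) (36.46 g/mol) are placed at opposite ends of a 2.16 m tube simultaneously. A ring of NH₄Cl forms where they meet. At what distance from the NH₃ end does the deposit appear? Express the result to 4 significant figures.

1.283 m

Distances travelled in equal time are proportional to diffusion rates, so d_NH₃/d_HCl = √(M_HCl/M_NH₃) = √(36.46/17.03) = 1.463.
With d_NH₃ + d_HCl = 2.16 m, d_HCl = 2.16/(1 + 1.463) = 0.8769 m.
d_NH₃ = 2.16 − 0.8769 = 1.283 m.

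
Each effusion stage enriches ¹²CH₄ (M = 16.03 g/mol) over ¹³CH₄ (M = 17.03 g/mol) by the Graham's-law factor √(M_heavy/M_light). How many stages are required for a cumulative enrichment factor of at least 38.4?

With α = √(17.03/16.03) per stage, ln α = ½ ln(1.06238) = 0.03026.
Need α^N ≥ 38.4 ⇒ N ≥ ln(38.4) / ln α = 3.648 / 0.03026 = 120.57.
Rounding up, N = 121 stages.

121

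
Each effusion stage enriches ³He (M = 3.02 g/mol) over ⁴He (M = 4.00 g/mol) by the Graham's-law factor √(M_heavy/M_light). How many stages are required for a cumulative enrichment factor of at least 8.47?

16

With α = √(4.00/3.02) per stage, ln α = ½ ln(1.32450) = 0.1405.
Need α^N ≥ 8.47 ⇒ N ≥ ln(8.47) / ln α = 2.137 / 0.1405 = 15.20.
So at least 16 stages are needed.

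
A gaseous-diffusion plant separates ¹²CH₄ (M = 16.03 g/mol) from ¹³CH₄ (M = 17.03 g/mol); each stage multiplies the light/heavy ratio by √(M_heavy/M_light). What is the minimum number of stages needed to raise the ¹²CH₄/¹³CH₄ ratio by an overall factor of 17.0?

Per stage α = (17.03/16.03)^(1/2) = 1.06238^0.5, giving ln α = 0.03026.
Need α^N ≥ 17.0 ⇒ N ≥ ln(17.0) / ln α = 2.833 / 0.03026 = 93.64.
So at least 94 stages are needed.

94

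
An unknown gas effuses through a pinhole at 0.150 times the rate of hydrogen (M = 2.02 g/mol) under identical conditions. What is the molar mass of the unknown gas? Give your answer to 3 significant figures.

Since effusion rate ∝ 1/√M, rate_X/rate_H₂ = √(M_H₂/M_X).
0.150 = √(2.02/M_X)
M_X = 2.02 / 0.150² = 2.02 / 0.02250 = 89.8 g/mol

89.8 g/mol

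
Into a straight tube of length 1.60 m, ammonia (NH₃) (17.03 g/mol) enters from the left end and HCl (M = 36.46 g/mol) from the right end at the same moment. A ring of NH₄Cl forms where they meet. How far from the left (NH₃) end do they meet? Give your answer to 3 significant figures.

Graham's law gives d_NH₃/d_HCl = rate_NH₃/rate_HCl = √(M_HCl/M_NH₃) = √(36.46/17.03) = 1.463.
With d_NH₃ + d_HCl = 1.60 m, d_HCl = 1.60/(1 + 1.463) = 0.6496 m.
d_NH₃ = 1.60 − 0.6496 = 0.950 m.

0.950 m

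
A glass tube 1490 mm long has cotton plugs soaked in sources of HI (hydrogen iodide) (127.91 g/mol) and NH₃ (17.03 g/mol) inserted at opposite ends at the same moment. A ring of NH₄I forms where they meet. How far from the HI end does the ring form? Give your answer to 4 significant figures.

398.3 mm

In equal time, each gas travels a distance ∝ its rate ∝ 1/√M, so d_HI/d_NH₃ = √(M_NH₃/M_HI) = √(17.03/127.91) = 0.3649.
With d_HI + d_NH₃ = 1490 mm, d_NH₃ = 1490/(1 + 0.3649) = 1092 mm.
d_HI = 1490 − 1092 = 398.3 mm.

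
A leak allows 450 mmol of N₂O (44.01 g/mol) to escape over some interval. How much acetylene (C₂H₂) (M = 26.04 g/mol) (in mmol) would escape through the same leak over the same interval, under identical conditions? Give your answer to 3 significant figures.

585 mmol

From Graham's law, rate_C₂H₂/rate_N₂O = √(M_N₂O/M_C₂H₂) = √(44.01/26.04) = √1.690 = 1.300.
So the amount for C₂H₂ is 450 × 1.300 = 585 mmol.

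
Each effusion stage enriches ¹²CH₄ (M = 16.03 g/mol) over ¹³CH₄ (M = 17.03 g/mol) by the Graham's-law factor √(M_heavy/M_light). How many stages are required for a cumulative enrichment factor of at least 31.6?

With α = √(17.03/16.03) per stage, ln α = ½ ln(1.06238) = 0.03026.
Need α^N ≥ 31.6 ⇒ N ≥ ln(31.6) / ln α = 3.453 / 0.03026 = 114.13.
Rounding up, N = 115 stages.

115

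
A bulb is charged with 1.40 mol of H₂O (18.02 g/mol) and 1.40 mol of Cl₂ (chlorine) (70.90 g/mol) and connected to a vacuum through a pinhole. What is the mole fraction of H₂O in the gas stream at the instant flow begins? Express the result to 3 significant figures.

Each component's effusion rate ∝ (its partial pressure)·(1/√M) ∝ n_i/√M_i.
x_H₂O(eff) = (n_H₂O/√M_H₂O) / (n_H₂O/√M_H₂O + n_Cl₂/√M_Cl₂)
= (1.40/√18.02) / (1.40/√18.02 + 1.40/√70.90) = 0.3298/(0.3298 + 0.1663) = 0.665.

0.665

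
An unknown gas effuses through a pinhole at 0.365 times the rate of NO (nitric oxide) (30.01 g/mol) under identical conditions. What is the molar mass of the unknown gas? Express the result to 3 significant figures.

225 g/mol

Since effusion rate ∝ 1/√M, rate_X/rate_NO = √(M_NO/M_X).
0.365 = √(30.01/M_X)
M_X = 30.01 / 0.365² = 30.01 / 0.1332 = 225 g/mol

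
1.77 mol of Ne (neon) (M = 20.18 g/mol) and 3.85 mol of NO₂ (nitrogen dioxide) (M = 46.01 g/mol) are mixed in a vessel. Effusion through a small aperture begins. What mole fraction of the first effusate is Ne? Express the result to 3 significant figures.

Rate_i ∝ x_i/√M_i (Graham's law weighted by mole fraction), so the effusate composition follows n_i/√M_i.
x_Ne(eff) = (n_Ne/√M_Ne) / (n_Ne/√M_Ne + n_NO₂/√M_NO₂)
= (1.77/√20.18) / (1.77/√20.18 + 3.85/√46.01) = 0.3940/(0.3940 + 0.5676) = 0.410.

0.410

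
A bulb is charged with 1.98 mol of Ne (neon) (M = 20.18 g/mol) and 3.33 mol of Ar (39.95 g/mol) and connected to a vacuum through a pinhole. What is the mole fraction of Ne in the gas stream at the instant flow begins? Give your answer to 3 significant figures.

0.456

Effusion rate of each component ∝ n_i/√M_i (partial pressure × 1/√M).
Mole fraction of Ne in the effusate = (n_Ne/√M_Ne) / (n_Ne/√M_Ne + n_Ar/√M_Ar)
= (1.98/√20.18) / (1.98/√20.18 + 3.33/√39.95) = 0.4408/(0.4408 + 0.5268) = 0.456.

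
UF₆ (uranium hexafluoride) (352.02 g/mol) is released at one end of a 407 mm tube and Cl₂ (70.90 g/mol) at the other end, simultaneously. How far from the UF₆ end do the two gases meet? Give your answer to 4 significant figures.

126.1 mm

The fronts meet when d_UF₆ + d_Cl₂ = L with d_UF₆/d_Cl₂ = √(M_Cl₂/M_UF₆) (Graham's law). Here √(M_Cl₂/M_UF₆) = √(70.90/352.02) = 0.4488.
With d_UF₆ + d_Cl₂ = 407 mm, d_Cl₂ = 407/(1 + 0.4488) = 280.9 mm.
d_UF₆ = 407 − 280.9 = 126.1 mm.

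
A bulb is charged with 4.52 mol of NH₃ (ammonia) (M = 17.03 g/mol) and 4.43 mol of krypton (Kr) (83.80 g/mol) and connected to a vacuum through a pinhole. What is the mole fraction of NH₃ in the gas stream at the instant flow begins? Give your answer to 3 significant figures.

0.694

Effusion rate of each component ∝ n_i/√M_i (partial pressure × 1/√M).
Mole fraction of NH₃ in the effusate = (n_NH₃/√M_NH₃) / (n_NH₃/√M_NH₃ + n_Kr/√M_Kr)
= (4.52/√17.03) / (4.52/√17.03 + 4.43/√83.80) = 1.095/(1.095 + 0.4839) = 0.694.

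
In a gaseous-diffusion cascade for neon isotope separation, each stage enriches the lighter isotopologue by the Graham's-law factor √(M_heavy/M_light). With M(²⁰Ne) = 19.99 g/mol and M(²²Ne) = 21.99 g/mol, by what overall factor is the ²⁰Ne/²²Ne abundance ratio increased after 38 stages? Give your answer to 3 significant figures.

6.12

Overall factor = α^38 with α = √(21.99/19.99), i.e. (21.99/19.99)^(38/2).
= 1.10005^19 = 6.12.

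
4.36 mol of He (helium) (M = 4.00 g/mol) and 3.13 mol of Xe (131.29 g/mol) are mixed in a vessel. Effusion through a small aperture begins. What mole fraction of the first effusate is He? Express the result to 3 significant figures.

0.889

Effusion rate of each component ∝ n_i/√M_i (partial pressure × 1/√M).
So x_He in the escaping gas = (n_He/√M_He) / Σ(n_i/√M_i)
= (4.36/√4.00) / (4.36/√4.00 + 3.13/√131.29) = 2.180/(2.180 + 0.2732) = 0.889.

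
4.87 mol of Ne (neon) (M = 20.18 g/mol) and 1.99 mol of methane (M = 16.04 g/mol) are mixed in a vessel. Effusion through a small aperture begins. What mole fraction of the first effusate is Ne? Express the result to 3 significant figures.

0.686

Rate_i ∝ x_i/√M_i (Graham's law weighted by mole fraction), so the effusate composition follows n_i/√M_i.
x_Ne(eff) = (n_Ne/√M_Ne) / (n_Ne/√M_Ne + n_CH₄/√M_CH₄)
= (4.87/√20.18) / (4.87/√20.18 + 1.99/√16.04) = 1.084/(1.084 + 0.4969) = 0.686.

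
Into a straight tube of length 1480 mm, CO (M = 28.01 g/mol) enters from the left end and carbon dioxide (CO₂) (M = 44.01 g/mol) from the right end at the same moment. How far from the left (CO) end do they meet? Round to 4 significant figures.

Graham's law gives d_CO/d_CO₂ = rate_CO/rate_CO₂ = √(M_CO₂/M_CO) = √(44.01/28.01) = 1.253.
With d_CO + d_CO₂ = 1480 mm, d_CO₂ = 1480/(1 + 1.253) = 656.8 mm.
d_CO = 1480 − 656.8 = 823.2 mm.

823.2 mm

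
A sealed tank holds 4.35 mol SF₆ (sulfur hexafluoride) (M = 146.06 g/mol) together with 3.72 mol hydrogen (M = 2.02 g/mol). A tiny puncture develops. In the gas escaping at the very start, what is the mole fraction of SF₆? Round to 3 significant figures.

0.121

The effusion rate of species i is ∝ p_i/√M_i ∝ n_i/√M_i.
So x_SF₆ in the escaping gas = (n_SF₆/√M_SF₆) / Σ(n_i/√M_i)
= (4.35/√146.06) / (4.35/√146.06 + 3.72/√2.02) = 0.3599/(0.3599 + 2.617) = 0.121.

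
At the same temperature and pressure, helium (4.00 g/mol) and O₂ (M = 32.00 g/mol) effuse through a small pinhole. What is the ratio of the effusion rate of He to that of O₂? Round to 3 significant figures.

2.83

Graham's law gives rate_He/rate_O₂ = √(M_O₂/M_He) = √(32.00/4.00) = √8.000 = 2.83.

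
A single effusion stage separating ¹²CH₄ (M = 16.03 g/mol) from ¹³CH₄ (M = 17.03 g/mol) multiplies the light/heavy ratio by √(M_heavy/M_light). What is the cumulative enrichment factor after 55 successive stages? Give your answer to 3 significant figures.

The single-stage factor is √(M_heavy/M_light), so 55 stages give [√(17.03/16.03)]^55 = (17.03/16.03)^(55/2).
= 1.06238^(55/2) = 5.28.

5.28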